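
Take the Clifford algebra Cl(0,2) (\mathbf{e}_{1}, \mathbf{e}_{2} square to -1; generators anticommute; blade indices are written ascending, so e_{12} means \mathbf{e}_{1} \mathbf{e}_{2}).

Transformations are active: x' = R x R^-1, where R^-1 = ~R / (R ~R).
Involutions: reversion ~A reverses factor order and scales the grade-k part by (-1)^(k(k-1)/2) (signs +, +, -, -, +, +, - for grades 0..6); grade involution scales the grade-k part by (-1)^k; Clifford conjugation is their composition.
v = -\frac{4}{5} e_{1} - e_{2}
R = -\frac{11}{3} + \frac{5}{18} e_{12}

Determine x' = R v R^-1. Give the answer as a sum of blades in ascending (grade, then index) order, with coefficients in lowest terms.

~R = -\frac{11}{3} - \frac{5}{18} e_{12}, and R ~R = \frac{4381}{324}, so R^-1 = ~R / (\frac{4381}{324}).
R v = \frac{289}{90} e_{1} + \frac{31}{9} e_{2}
Answer: -\frac{20624}{21905} e_{1} - \frac{3803}{4381} e_{2}


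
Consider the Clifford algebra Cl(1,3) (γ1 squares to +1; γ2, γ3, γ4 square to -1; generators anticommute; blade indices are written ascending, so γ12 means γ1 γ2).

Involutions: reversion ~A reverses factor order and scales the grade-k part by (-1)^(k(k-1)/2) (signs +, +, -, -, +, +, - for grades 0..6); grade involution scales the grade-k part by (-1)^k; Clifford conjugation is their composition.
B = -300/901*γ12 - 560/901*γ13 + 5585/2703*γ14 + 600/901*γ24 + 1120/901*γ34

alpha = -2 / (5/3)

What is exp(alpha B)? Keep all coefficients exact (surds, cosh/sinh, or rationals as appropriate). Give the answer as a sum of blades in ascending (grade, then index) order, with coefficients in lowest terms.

B^2 term by term: the squares give (-300/901)^2*(γ12)^2 + (-560/901)^2*(γ13)^2 + (5585/2703)^2*(γ14)^2 + (600/901)^2*(γ24)^2 + (1120/901)^2*(γ34)^2 = 90000/811801*(+1) + 313600/811801*(+1) + 31192225/7306209*(+1) + 360000/811801*(-1) + 1254400/811801*(-1) = 25/9 (each basis 2-blade squares to minus the product of its generators' squares); cross terms between blades sharing an index anticommute and cancel; the commuting (index-disjoint) pairs give grade-4 terms 2*c*c'*(blade product), which cancel blade by blade — γ1234: -672000/811801 + 672000/811801 = 0 — confirming B is simple. So B^2 = 25/9.
B^2 = 25/9 — a positive square means the series sums to a boost: l = 5/3, alpha*l = -2, so exp(alpha B) = cosh(-2) + (sinh(-2)/(5/3))*B = cosh(2) + (-3*sinh(2)/5)*B.
Answer: cosh(2) + 180*sinh(2)/901*γ12 + 336*sinh(2)/901*γ13 - 1117*sinh(2)/901*γ14 - 360*sinh(2)/901*γ24 - 672*sinh(2)/901*γ34


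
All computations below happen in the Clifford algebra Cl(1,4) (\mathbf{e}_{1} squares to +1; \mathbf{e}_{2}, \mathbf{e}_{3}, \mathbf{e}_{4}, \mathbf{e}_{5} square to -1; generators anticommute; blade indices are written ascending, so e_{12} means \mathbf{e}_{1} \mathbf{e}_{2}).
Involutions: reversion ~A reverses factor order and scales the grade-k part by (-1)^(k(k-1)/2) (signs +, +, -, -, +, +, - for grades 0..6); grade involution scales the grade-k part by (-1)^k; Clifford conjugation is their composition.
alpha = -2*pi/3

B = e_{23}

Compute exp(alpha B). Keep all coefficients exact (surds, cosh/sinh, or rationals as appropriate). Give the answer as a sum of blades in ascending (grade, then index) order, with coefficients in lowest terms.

B^2 = (1)^2*(e_{23})^2 = 1*(-1) = -1 (a basis 2-blade squares to minus the product of its generators' squares).
B^2 = -1 — the series telescopes trigonometrically here: l = 1, alpha*l = - \frac{2 \pi}{3}, so exp(alpha B) = cos(- \frac{2 \pi}{3}) + (sin(- \frac{2 \pi}{3})/1)*B = - \frac{1}{2} + (- \frac{\sqrt{3}}{2})*B.
Answer: - \frac{1}{2} - \frac{\sqrt{3}}{2} e_{23}


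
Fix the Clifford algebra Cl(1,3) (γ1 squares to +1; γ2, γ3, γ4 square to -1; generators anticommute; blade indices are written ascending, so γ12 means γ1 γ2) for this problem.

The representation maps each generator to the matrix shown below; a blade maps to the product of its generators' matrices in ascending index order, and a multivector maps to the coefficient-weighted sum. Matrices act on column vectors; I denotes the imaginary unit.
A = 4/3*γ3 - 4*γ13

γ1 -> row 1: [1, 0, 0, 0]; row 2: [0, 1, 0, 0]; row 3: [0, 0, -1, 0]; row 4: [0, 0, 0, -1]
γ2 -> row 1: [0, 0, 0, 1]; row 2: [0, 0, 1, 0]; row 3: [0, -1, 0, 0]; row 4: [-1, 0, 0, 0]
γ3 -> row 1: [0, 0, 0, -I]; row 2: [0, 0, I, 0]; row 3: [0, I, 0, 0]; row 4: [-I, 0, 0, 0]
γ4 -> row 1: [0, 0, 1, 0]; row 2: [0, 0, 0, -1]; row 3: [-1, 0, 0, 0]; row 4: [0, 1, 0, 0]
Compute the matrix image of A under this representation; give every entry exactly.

Bivector images (products of the table entries): rho(γ13) = rho(γ1)rho(γ3) = row 1: [0, 0, 0, -I]; row 2: [0, 0, I, 0]; row 3: [0, -I, 0, 0]; row 4: [I, 0, 0, 0].
M = (4/3)*rho(γ3) + (-4)*rho(γ13), summed entrywise:
Answer: row 1: [0, 0, 0, 8*I/3]; row 2: [0, 0, -8*I/3, 0]; row 3: [0, 16*I/3, 0, 0]; row 4: [-16*I/3, 0, 0, 0]


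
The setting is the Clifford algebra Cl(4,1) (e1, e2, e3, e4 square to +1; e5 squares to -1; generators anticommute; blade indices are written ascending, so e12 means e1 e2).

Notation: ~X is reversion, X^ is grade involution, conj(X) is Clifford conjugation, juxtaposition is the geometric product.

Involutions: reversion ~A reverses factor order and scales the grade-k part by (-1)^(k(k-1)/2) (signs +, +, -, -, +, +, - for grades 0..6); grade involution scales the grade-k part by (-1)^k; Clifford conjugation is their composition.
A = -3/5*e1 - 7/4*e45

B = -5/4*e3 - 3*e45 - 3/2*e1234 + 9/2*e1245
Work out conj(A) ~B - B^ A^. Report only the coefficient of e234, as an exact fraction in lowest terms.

first term: 21/4 + 63/8*e12 - 3/4*e13 + 9/5*e145 - 9/10*e234 + 27/10*e245 - 35/16*e345 + 21/8*e1235
second term: 21/4 - 63/8*e12 - 3/4*e13 - 9/5*e145 + 9/10*e234 - 27/10*e245 - 35/16*e345 + 21/8*e1235
Answer: -9/5


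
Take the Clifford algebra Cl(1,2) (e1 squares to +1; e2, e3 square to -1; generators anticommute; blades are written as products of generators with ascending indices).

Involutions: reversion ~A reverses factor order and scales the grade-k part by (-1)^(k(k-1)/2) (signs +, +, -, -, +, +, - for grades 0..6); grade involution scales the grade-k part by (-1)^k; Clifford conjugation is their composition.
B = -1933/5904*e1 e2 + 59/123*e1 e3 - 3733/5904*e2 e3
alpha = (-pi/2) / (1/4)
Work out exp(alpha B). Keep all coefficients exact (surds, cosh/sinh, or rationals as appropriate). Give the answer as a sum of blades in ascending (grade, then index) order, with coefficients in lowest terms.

B^2 term by term: the squares give (-1933/5904)^2*(e1 e2)^2 + (59/123)^2*(e1 e3)^2 + (-3733/5904)^2*(e2 e3)^2 = 3736489/34857216*(+1) + 3481/15129*(+1) + 13935289/34857216*(-1) = -1/16 (each basis 2-blade squares to minus the product of its generators' squares); cross terms between blades sharing an index anticommute and cancel. So B^2 = -1/16.
B^2 = -1/16 — circular case — the even/odd split gives cos and sin: l = 1/4, alpha*l = -pi/2, so exp(alpha B) = cos(-pi/2) + (sin(-pi/2)/(1/4))*B = 0 + (-4)*B.
Answer: 1933/1476*e1 e2 - 236/123*e1 e3 + 3733/1476*e2 e3


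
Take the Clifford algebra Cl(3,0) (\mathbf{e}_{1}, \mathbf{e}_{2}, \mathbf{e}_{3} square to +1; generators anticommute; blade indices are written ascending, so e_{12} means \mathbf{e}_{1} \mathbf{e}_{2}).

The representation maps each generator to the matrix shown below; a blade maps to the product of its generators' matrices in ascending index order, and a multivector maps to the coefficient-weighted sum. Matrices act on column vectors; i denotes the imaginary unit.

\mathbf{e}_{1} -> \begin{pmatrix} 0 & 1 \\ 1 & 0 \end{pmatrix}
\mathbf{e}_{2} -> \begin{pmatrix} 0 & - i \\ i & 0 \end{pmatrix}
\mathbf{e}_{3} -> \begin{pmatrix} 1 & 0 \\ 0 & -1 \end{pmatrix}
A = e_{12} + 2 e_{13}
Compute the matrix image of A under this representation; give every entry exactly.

Bivector images (products of the table entries): rho(e_{12}) = rho(\mathbf{e}_{1})rho(\mathbf{e}_{2}) = \begin{pmatrix} i & 0 \\ 0 & - i \end{pmatrix}; rho(e_{13}) = rho(\mathbf{e}_{1})rho(\mathbf{e}_{3}) = \begin{pmatrix} 0 & -1 \\ 1 & 0 \end{pmatrix}.
M = (1)*rho(e_{12}) + (2)*rho(e_{13}), summed entrywise:
Answer: \begin{pmatrix} i & -2 \\ 2 & - i \end{pmatrix}


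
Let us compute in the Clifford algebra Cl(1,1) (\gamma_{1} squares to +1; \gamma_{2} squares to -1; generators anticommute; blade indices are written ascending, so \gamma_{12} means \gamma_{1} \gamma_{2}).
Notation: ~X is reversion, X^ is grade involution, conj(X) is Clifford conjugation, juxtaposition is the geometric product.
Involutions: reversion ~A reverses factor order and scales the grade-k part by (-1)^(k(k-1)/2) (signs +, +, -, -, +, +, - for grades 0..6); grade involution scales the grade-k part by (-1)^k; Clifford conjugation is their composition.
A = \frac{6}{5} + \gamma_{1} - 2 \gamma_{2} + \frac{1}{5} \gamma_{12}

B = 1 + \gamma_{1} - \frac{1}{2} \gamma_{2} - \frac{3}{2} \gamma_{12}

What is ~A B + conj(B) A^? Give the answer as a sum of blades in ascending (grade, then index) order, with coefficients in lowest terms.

first term: \frac{3}{2} + \frac{51}{10} \gamma_{1} - \frac{39}{10} \gamma_{2} - \frac{1}{2} \gamma_{12}
second term: \frac{3}{2} - \frac{51}{10} \gamma_{1} + \frac{39}{10} \gamma_{2} + \frac{1}{2} \gamma_{12}
Answer: 3


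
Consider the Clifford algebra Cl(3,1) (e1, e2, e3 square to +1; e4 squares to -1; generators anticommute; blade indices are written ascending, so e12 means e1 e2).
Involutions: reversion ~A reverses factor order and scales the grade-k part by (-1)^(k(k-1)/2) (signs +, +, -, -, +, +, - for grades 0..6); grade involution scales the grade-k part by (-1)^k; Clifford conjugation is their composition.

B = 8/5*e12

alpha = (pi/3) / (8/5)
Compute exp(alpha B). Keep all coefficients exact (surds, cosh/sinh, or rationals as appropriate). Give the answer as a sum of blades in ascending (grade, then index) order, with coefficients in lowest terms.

B^2 = (8/5)^2*(e12)^2 = 64/25*(-1) = -64/25 (a basis 2-blade squares to minus the product of its generators' squares).
B^2 = -64/25 — circular case — the even/odd split gives cos and sin: l = 8/5, alpha*l = pi/3, so exp(alpha B) = cos(pi/3) + (sin(pi/3)/(8/5))*B = 1/2 + (5*sqrt(3)/16)*B.
Answer: 1/2 + sqrt(3)/2*e12


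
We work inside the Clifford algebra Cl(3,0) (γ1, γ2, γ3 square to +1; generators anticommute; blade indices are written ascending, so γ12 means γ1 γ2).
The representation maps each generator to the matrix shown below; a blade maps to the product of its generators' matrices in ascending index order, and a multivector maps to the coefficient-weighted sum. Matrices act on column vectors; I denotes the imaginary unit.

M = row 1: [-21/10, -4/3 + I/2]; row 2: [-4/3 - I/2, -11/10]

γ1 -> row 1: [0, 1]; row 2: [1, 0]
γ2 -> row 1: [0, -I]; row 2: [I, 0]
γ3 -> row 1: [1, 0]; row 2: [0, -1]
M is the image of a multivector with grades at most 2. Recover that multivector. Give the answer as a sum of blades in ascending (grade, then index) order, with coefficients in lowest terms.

Method: 1, rho(γ1), rho(γ2), rho(γ3) form a trace-orthogonal basis of the 2x2 complex matrices (tr(X Y) = 2 if X = Y, else 0), so M = m0*1 + m1*rho(γ1) + m2*rho(γ2) + m3*rho(γ3) with m0 = tr(M)/2 = -8/5, m1 = tr(M rho(γ1))/2 = -4/3, m2 = tr(M rho(γ2))/2 = -1/2, m3 = tr(M rho(γ3))/2 = -1/2.
Multiplying table entries, the bivector images are rho(γ12) = I*rho(γ3), rho(γ13) = -I*rho(γ2), rho(γ23) = I*rho(γ1); with real blade coefficients the real parts of m0..m3 are the coefficients of 1, γ1, γ2, γ3 and the imaginary parts give the bivectors (γ23: Im m1, γ13: -Im m2, γ12: Im m3).
Answer: -8/5 - 4/3*γ1 - 1/2*γ2 - 1/2*γ3


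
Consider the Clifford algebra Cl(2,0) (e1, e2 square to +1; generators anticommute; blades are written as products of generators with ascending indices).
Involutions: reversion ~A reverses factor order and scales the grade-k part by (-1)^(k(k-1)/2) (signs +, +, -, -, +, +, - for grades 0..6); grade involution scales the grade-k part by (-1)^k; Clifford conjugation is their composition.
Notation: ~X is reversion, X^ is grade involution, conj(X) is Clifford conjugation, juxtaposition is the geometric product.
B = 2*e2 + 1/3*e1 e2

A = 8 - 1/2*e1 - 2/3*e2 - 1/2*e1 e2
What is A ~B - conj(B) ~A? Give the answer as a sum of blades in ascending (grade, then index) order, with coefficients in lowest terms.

first term: -3/2 - 11/9*e1 + 97/6*e2 - 11/3*e1 e2
second term: 3/2 + 11/9*e1 - 97/6*e2 - 11/3*e1 e2
Answer: -3 - 22/9*e1 + 97/3*e2


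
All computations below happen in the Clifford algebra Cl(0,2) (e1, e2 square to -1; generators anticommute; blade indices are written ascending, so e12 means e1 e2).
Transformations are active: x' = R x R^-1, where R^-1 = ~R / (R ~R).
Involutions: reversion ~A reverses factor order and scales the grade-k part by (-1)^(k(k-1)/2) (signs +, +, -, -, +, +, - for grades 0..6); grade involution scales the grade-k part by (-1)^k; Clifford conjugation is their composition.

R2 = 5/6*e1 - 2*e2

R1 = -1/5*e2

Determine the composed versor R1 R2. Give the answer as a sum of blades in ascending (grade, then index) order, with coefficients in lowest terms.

Distribute over the terms of R1 (each basis-blade product reordered to ascending indices, repeated generators contracted through their squares):
(-1/5*e2) R2 = -2/5 + 1/6*e12
Answer: -2/5 + 1/6*e12


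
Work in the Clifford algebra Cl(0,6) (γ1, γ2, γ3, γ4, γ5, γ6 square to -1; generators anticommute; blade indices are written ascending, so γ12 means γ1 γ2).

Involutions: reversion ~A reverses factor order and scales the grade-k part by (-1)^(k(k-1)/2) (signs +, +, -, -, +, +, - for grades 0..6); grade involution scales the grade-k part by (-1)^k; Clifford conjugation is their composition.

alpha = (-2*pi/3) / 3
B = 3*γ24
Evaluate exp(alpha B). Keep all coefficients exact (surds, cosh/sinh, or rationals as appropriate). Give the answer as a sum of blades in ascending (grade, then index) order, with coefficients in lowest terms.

B^2 = (3)^2*(γ24)^2 = 9*(-1) = -9 (a basis 2-blade squares to minus the product of its generators' squares).
B^2 = -9 — circular case — the even/odd split gives cos and sin: l = 3, alpha*l = -2*pi/3, so exp(alpha B) = cos(-2*pi/3) + (sin(-2*pi/3)/3)*B = -1/2 + (-sqrt(3)/6)*B.
Answer: -1/2 - sqrt(3)/2*γ24


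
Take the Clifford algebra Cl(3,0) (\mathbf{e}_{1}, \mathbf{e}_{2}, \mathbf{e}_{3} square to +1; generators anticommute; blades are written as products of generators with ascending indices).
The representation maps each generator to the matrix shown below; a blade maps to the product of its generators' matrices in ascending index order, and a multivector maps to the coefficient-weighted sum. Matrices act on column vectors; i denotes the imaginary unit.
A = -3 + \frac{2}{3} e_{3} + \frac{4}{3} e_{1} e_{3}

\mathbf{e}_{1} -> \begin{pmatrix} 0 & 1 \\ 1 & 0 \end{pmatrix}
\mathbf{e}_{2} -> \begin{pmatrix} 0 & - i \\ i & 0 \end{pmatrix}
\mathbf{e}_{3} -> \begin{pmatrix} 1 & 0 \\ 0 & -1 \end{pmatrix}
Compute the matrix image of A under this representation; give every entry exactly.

Bivector images (products of the table entries): rho(e_{1} e_{3}) = rho(\mathbf{e}_{1})rho(\mathbf{e}_{3}) = \begin{pmatrix} 0 & -1 \\ 1 & 0 \end{pmatrix}.
M = (-3)*1 + (\frac{2}{3})*rho(e_{3}) + (\frac{4}{3})*rho(e_{1} e_{3}), summed entrywise (1 is the identity matrix):
Answer: \begin{pmatrix} - \frac{7}{3} & - \frac{4}{3} \\ \frac{4}{3} & - \frac{11}{3} \end{pmatrix}


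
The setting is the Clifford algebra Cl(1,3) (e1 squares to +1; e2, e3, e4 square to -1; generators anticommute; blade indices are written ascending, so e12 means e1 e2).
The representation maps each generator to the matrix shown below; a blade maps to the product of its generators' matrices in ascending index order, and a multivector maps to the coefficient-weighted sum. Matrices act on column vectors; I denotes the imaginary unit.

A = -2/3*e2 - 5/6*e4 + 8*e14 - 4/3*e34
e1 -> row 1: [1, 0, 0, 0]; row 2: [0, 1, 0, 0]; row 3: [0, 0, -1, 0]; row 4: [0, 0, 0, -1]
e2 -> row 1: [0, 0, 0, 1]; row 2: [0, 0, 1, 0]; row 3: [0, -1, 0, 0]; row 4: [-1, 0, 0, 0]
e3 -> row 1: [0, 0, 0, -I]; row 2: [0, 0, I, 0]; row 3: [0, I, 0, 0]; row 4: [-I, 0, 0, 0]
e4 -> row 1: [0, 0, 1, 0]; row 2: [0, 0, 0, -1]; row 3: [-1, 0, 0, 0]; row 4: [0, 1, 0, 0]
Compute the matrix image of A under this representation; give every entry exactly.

Bivector images (products of the table entries): rho(e14) = rho(e1)rho(e4) = row 1: [0, 0, 1, 0]; row 2: [0, 0, 0, -1]; row 3: [1, 0, 0, 0]; row 4: [0, -1, 0, 0]; rho(e34) = rho(e3)rho(e4) = row 1: [0, -I, 0, 0]; row 2: [-I, 0, 0, 0]; row 3: [0, 0, 0, -I]; row 4: [0, 0, -I, 0].
M = (-2/3)*rho(e2) + (-5/6)*rho(e4) + (8)*rho(e14) + (-4/3)*rho(e34), summed entrywise:
Answer: row 1: [0, 4*I/3, 43/6, -2/3]; row 2: [4*I/3, 0, -2/3, -43/6]; row 3: [53/6, 2/3, 0, 4*I/3]; row 4: [2/3, -53/6, 4*I/3, 0]


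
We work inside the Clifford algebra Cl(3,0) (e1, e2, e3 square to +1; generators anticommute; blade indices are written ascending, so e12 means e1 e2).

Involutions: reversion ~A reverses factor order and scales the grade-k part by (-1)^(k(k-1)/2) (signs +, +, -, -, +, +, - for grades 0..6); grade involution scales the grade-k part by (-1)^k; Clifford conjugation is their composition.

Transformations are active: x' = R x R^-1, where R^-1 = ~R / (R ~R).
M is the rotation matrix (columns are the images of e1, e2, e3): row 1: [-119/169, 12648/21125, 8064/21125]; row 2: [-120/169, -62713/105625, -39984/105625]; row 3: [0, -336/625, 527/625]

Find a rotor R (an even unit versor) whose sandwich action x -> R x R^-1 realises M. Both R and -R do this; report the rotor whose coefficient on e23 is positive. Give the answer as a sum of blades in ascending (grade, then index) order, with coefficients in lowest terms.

Method: write R = a + b12*e12 + b13*e13 + b23*e23 with a^2 + b12^2 + b13^2 + b23^2 = 1 (so R^-1 = ~R). Expanding the columns R e_j ~R gives tr M = 4a^2 - 1 and, from the antisymmetric part, M21 - M12 = -4a*b12, M13 - M31 = 4a*b13, M32 - M23 = -4a*b23.
Here tr M = -1921/4225, so a^2 = (1 + tr M)/4 = 576/4225 and a = ±24/65. Taking a = 24/65: M21 - M12 = -27648/21125, M13 - M31 = 8064/21125, M32 - M23 = -672/4225, giving b12 = 288/325, b13 = 84/325, b23 = 7/65, i.e. R = 24/65 + 288/325*e12 + 84/325*e13 + 7/65*e23.
Its e23 coefficient is already positive.
Answer: 24/65 + 288/325*e12 + 84/325*e13 + 7/65*e23. Uniqueness: Spin(3) -> SO(3) maps R and -R to the same rotation of trace -1921/4225; fixing the sign of the e23 coefficient removes the ambiguity.


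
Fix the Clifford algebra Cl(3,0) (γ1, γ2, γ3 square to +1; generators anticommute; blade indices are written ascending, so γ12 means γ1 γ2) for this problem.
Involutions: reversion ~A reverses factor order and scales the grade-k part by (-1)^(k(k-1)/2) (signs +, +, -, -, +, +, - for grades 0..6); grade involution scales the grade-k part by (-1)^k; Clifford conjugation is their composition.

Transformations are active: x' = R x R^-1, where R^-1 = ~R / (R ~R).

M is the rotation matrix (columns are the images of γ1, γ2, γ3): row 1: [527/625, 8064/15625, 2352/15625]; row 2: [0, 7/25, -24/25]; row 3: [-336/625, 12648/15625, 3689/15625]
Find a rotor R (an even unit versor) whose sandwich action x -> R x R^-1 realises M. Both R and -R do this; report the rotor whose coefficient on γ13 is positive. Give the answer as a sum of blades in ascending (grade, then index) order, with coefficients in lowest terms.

Method: write R = a + b12*γ12 + b13*γ13 + b23*γ23 with a^2 + b12^2 + b13^2 + b23^2 = 1 (so R^-1 = ~R). Expanding the columns R e_j ~R gives tr M = 4a^2 - 1 and, from the antisymmetric part, M21 - M12 = -4a*b12, M13 - M31 = 4a*b13, M32 - M23 = -4a*b23.
Here tr M = 21239/15625, so a^2 = (1 + tr M)/4 = 9216/15625 and a = ±96/125. Taking a = 96/125: M21 - M12 = -8064/15625, M13 - M31 = 10752/15625, M32 - M23 = 27648/15625, giving b12 = 21/125, b13 = 28/125, b23 = -72/125, i.e. R = 96/125 + 21/125*γ12 + 28/125*γ13 - 72/125*γ23.
Its γ13 coefficient is already positive.
Answer: 96/125 + 21/125*γ12 + 28/125*γ13 - 72/125*γ23. Note: both R and -R realise this M (trace 21239/15625); the covering map identifies them, and the γ13-coefficient sign is the tie-breaker.


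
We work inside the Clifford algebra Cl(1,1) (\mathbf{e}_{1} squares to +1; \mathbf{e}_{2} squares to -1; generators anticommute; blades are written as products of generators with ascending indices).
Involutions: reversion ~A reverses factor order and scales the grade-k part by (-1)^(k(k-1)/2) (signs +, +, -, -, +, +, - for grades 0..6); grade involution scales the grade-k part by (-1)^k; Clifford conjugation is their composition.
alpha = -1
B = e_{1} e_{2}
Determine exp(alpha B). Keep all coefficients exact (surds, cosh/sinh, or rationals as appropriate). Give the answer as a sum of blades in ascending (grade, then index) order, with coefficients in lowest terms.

B^2 = (1)^2*(e_{1} e_{2})^2 = 1*(+1) = 1 (a basis 2-blade squares to minus the product of its generators' squares).
B^2 = 1 — the positive square puts this in the hyperbolic regime; l = 1, alpha*l = -1, so exp(alpha B) = cosh(-1) + (sinh(-1)/1)*B = \cosh{\left(1 \right)} + (- \sinh{\left(1 \right)})*B.
Answer: \cosh{\left(1 \right)} - \sinh{\left(1 \right)} e_{1} e_{2}


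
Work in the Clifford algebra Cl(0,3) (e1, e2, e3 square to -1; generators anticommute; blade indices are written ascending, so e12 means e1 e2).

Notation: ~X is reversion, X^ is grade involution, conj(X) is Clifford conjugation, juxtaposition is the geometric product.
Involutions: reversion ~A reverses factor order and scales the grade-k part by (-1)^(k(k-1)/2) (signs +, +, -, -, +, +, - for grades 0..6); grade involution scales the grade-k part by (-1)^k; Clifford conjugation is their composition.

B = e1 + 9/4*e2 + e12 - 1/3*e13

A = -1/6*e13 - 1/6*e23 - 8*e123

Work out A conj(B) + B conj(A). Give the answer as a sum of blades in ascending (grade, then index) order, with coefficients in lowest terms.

first term: 1/18 - 8/3*e2 - 179/24*e3 + 1/18*e12 + 109/6*e13 - 49/6*e23 - 5/24*e123
second term: 1/18 + 8/3*e2 + 179/24*e3 - 1/18*e12 - 109/6*e13 + 49/6*e23 - 5/24*e123
Answer: 1/9 - 5/12*e123


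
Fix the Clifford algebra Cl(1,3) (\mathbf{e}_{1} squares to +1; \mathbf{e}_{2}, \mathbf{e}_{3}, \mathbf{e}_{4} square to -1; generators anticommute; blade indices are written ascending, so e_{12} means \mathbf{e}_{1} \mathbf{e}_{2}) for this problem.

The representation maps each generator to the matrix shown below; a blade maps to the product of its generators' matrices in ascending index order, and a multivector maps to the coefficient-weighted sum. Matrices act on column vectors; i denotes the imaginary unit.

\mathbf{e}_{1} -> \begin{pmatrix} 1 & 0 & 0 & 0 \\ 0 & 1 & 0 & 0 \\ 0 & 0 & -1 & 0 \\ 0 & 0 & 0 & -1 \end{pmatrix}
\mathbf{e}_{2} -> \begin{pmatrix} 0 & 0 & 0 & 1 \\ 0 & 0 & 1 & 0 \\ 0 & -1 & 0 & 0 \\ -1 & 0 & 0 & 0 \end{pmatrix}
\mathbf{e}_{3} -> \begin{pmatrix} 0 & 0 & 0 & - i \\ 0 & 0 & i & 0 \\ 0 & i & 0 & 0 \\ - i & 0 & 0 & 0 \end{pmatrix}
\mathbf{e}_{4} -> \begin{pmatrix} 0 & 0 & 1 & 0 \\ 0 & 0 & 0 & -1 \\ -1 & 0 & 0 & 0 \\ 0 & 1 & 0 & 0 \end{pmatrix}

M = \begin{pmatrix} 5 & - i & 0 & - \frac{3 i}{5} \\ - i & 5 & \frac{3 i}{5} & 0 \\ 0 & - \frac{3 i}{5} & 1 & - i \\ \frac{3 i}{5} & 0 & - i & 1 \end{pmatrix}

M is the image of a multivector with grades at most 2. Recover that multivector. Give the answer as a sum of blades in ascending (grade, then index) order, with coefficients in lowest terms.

Method: the blade images are trace-orthogonal — tr(rho(e_A) rho(e_B)^-1) = 4 if A = B and 0 otherwise — and rho(e_A)^-1 = (e_A)^2 * rho(e_A) with (e_A)^2 = +1 or -1, so the coefficient of e_A in the preimage is (e_A)^2 * tr(M rho(e_A))/4.
Nonzero projections over blades of grade <= 2: 1: (1)^2 = +1, tr(M 1) = 12, coefficient 3; e_{1}: (e_{1})^2 = +1, tr(M rho(e_{1})) = 8, coefficient 2; e_{13}: (e_{13})^2 = +1, tr(M rho(e_{13})) = \frac{12}{5}, coefficient \frac{3}{5}; e_{34}: (e_{34})^2 = -1, tr(M rho(e_{34})) = -4, coefficient 1. Every other blade of grade <= 2 projects to 0.
Answer: 3 + 2 e_{1} + \frac{3}{5} e_{13} + e_{34}


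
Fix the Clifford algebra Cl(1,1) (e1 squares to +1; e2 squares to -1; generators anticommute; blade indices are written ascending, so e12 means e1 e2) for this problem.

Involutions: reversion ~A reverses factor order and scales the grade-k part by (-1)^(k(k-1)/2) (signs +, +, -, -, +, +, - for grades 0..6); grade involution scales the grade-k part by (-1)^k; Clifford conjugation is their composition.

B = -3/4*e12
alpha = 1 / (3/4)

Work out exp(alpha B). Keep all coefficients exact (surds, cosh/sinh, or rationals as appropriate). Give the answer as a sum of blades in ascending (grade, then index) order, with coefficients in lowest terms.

B^2 = (-3/4)^2*(e12)^2 = 9/16*(+1) = 9/16 (a basis 2-blade squares to minus the product of its generators' squares).
B^2 = 9/16 — since the square is positive, the closed form is hyperbolic: l = 3/4, alpha*l = 1, so exp(alpha B) = cosh(1) + (sinh(1)/(3/4))*B = cosh(1) + (4*sinh(1)/3)*B.
Answer: cosh(1) - sinh(1)*e12


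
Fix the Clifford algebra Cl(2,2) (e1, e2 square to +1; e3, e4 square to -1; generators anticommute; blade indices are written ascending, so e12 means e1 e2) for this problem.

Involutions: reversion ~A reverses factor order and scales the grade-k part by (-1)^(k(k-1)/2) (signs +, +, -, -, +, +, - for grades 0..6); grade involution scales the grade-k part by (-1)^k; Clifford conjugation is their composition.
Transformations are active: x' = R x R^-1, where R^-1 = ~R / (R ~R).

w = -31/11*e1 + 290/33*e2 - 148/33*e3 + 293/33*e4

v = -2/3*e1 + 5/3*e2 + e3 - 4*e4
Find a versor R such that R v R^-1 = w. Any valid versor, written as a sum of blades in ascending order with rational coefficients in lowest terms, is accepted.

A norm check does it: q(v) = q(w) = -124/9, hence R = v + w = -115/33*e1 + 115/11*e2 - 115/33*e3 + 161/33*e4 realises the map — parallel part kept, (v - w)/2 negated, v carried to w.
Answer: -115/33*e1 + 115/11*e2 - 115/33*e3 + 161/33*e4


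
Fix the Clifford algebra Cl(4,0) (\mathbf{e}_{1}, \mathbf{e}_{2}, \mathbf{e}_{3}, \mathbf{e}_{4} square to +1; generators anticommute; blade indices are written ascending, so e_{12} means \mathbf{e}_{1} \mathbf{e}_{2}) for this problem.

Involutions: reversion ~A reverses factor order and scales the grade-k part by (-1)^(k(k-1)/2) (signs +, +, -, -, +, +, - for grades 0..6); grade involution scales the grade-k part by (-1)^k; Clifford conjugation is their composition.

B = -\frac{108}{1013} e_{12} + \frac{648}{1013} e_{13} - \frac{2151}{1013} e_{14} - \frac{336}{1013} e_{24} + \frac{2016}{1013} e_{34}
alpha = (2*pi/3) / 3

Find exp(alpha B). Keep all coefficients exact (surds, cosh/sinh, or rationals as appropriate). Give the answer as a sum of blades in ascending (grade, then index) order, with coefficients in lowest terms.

B^2 term by term: the squares give (-\frac{108}{1013})^2*(e_{12})^2 + (\frac{648}{1013})^2*(e_{13})^2 + (-\frac{2151}{1013})^2*(e_{14})^2 + (-\frac{336}{1013})^2*(e_{24})^2 + (\frac{2016}{1013})^2*(e_{34})^2 = \frac{11664}{1026169}*(-1) + \frac{419904}{1026169}*(-1) + \frac{4626801}{1026169}*(-1) + \frac{112896}{1026169}*(-1) + \frac{4064256}{1026169}*(-1) = -9 (each basis 2-blade squares to minus the product of its generators' squares); cross terms between blades sharing an index anticommute and cancel; the commuting (index-disjoint) pairs give grade-4 terms 2*c*c'*(blade product), which cancel blade by blade — e_{1234}: -\frac{435456}{1026169} + \frac{435456}{1026169} = 0 — confirming B is simple. So B^2 = -9.
B^2 = -9 — circular case — the even/odd split gives cos and sin: l = 3, alpha*l = \frac{2 \pi}{3}, so exp(alpha B) = cos(\frac{2 \pi}{3}) + (sin(\frac{2 \pi}{3})/3)*B = - \frac{1}{2} + (\frac{\sqrt{3}}{6})*B.
Answer: - \frac{1}{2} - \frac{18 \sqrt{3}}{1013} e_{12} + \frac{108 \sqrt{3}}{1013} e_{13} - \frac{717 \sqrt{3}}{2026} e_{14} - \frac{56 \sqrt{3}}{1013} e_{24} + \frac{336 \sqrt{3}}{1013} e_{34}


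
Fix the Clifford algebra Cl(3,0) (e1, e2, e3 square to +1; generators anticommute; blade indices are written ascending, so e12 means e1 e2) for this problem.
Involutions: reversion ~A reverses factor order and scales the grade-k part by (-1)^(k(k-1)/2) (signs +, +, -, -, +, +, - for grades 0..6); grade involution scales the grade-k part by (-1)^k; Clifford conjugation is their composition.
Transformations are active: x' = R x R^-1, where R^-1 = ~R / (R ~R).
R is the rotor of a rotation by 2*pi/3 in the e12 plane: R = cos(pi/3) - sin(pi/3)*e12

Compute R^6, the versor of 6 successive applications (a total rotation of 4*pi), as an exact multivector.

The rotor phase is half the rotation angle and phases add under composition, so 6 steps in the e12 plane accumulate phase 6*(pi/3) = 2*pi: R^6 = cos(2*pi) - sin(2*pi)*e12.
cos(2*pi) = 1 and sin(2*pi) = 0, so R^6 = 1. The total rotation 4*pi is 2 full turns, so every vector returns to itself, yet the rotor is +1, back on the identity sheet (an even number of 2*pi turns).
Answer: 1


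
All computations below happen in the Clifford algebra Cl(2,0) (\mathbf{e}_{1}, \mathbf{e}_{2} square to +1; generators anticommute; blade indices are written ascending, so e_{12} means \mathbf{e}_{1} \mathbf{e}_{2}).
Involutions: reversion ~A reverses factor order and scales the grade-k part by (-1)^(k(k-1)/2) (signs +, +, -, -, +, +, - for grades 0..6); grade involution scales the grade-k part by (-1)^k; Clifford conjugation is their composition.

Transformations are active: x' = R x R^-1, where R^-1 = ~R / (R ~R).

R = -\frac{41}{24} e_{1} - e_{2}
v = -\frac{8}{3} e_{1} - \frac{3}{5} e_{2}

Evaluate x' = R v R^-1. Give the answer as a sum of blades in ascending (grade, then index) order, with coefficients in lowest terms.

~R = -\frac{41}{24} e_{1} - e_{2}, and R ~R = \frac{2257}{576}, so R^-1 = ~R / (\frac{2257}{576}).
R v = \frac{232}{45} - \frac{197}{120} e_{12}
Answer: -\frac{61912}{33855} e_{1} - \frac{4585}{2257} e_{2}


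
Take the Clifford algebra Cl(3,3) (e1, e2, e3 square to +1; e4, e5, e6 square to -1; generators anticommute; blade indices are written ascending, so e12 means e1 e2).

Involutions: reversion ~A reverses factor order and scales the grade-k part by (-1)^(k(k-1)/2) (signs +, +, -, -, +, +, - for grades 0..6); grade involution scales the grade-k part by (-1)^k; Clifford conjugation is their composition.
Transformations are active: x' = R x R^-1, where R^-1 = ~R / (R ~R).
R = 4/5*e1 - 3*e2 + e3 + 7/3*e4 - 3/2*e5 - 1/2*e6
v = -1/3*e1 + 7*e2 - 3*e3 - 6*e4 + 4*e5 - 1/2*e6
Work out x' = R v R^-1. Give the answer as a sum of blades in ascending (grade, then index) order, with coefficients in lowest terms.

~R = 4/5*e1 - 3*e2 + e3 + 7/3*e4 - 3/2*e5 - 1/2*e6, and R ~R = 1213/450, so R^-1 = ~R / (1213/450).
R v = -271/60 + 23/5*e12 - 31/15*e13 - 181/45*e14 + 27/10*e15 - 17/30*e16 + 2*e23 + 5/3*e24 - 3/2*e25 + 5*e26 + e34 - 1/2*e35 - 2*e36 + 1/3*e45 - 25/6*e46 + 11/4*e56
Answer: -8543/3639*e1 + 3704/1213*e2 - 426/1213*e3 - 2207/1213*e4 + 2491/2426*e5 + 2639/1213*e6


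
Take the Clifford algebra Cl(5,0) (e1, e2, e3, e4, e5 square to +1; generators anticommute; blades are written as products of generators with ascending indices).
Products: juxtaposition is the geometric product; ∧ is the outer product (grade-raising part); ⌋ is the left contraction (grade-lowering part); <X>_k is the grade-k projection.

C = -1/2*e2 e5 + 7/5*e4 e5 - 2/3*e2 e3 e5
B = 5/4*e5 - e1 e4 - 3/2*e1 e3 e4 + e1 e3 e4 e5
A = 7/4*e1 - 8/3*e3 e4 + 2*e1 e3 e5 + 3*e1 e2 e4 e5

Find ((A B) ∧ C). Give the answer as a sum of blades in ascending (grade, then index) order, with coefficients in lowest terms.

step 1: -4*e1 + 1/4*e4 + 31/6*e1 e3 + 233/48*e1 e5 + 3*e2 e3 - 3*e2 e5 - 21/8*e3 e4 - 3*e4 e5 + 15/4*e1 e2 e4 - 9/2*e2 e3 e5 + 5/12*e3 e4 e5
step 2: 2*e1 e2 e5 - 28/5*e1 e4 e5 + 1/8*e2 e4 e5 + 21/4*e1 e2 e3 e5 + 217/30*e1 e3 e4 e5 + 1283/240*e2 e3 e4 e5
Answer: 2*e1 e2 e5 - 28/5*e1 e4 e5 + 1/8*e2 e4 e5 + 21/4*e1 e2 e3 e5 + 217/30*e1 e3 e4 e5 + 1283/240*e2 e3 e4 e5


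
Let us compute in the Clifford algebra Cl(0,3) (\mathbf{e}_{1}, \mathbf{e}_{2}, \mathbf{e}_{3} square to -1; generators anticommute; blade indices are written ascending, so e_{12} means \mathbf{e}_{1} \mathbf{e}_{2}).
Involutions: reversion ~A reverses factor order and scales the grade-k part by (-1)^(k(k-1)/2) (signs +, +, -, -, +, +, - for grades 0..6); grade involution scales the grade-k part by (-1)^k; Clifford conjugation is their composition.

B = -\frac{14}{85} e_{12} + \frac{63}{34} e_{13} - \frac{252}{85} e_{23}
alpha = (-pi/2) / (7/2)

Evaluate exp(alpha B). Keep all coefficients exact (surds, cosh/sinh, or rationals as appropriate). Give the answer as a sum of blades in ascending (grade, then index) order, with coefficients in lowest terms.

B^2 term by term: the squares give (-\frac{14}{85})^2*(e_{12})^2 + (\frac{63}{34})^2*(e_{13})^2 + (-\frac{252}{85})^2*(e_{23})^2 = \frac{196}{7225}*(-1) + \frac{3969}{1156}*(-1) + \frac{63504}{7225}*(-1) = -\frac{49}{4} (each basis 2-blade squares to minus the product of its generators' squares); cross terms between blades sharing an index anticommute and cancel. So B^2 = -\frac{49}{4}.
B^2 = -\frac{49}{4} — a negative square means the series sums to a rotation: l = \frac{7}{2}, alpha*l = - \frac{\pi}{2}, so exp(alpha B) = cos(- \frac{\pi}{2}) + (sin(- \frac{\pi}{2})/(\frac{7}{2}))*B = 0 + (- \frac{2}{7})*B.
Answer: \frac{4}{85} e_{12} - \frac{9}{17} e_{13} + \frac{72}{85} e_{23}


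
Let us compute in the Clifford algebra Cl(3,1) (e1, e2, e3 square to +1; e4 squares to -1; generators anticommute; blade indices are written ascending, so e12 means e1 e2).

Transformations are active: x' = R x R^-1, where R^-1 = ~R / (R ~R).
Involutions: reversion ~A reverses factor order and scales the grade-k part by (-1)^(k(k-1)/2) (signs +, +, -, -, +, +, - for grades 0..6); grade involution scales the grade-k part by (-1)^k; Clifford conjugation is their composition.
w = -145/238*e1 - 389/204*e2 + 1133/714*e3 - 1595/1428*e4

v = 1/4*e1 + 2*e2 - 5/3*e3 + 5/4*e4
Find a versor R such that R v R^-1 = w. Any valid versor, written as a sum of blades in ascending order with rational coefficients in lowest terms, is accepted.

Key observation: q(v) = q(w) = 95/18 (sandwiches preserve the norm), so R = v + w = -171/476*e1 + 19/204*e2 - 19/238*e3 + 95/714*e4 works whenever it is invertible — the component of v along it is kept and (v - w)/2 reverses, sending v to w.
Answer: -171/476*e1 + 19/204*e2 - 19/238*e3 + 95/714*e4


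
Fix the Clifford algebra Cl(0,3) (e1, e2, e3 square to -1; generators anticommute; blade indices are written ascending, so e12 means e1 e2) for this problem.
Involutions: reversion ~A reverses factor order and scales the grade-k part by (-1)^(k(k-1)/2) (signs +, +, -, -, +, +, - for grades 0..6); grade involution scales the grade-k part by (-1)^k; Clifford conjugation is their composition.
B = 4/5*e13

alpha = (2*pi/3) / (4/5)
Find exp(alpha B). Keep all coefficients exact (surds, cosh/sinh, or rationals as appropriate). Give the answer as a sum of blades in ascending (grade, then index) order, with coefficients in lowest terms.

B^2 = (4/5)^2*(e13)^2 = 16/25*(-1) = -16/25 (a basis 2-blade squares to minus the product of its generators' squares).
B^2 = -16/25 — B^2 < 0, so the exponential closes trigonometrically: l = 4/5, alpha*l = 2*pi/3, so exp(alpha B) = cos(2*pi/3) + (sin(2*pi/3)/(4/5))*B = -1/2 + (5*sqrt(3)/8)*B.
Answer: -1/2 + sqrt(3)/2*e13


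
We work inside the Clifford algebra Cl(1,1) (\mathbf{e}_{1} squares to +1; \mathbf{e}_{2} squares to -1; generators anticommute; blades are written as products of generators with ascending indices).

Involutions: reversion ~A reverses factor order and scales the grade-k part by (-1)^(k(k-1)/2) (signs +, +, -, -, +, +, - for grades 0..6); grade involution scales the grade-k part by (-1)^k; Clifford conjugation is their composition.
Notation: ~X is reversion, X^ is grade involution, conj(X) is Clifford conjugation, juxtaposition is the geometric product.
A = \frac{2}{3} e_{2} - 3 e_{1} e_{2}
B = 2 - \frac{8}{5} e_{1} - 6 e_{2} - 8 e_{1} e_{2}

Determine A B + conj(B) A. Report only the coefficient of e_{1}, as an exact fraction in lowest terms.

first term: 28 - \frac{70}{3} e_{1} - \frac{52}{15} e_{2} - \frac{74}{15} e_{1} e_{2}
second term: -28 - \frac{70}{3} e_{1} - \frac{52}{15} e_{2} - \frac{74}{15} e_{1} e_{2}
Answer: -\frac{140}{3}


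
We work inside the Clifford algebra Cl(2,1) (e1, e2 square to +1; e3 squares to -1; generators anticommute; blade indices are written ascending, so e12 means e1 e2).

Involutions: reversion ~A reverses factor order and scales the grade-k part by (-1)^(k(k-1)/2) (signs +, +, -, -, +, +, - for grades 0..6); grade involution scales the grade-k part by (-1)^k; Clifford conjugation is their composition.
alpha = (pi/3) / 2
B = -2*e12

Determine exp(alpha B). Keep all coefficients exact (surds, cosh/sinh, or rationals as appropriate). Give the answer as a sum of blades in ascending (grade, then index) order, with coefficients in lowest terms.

B^2 = (-2)^2*(e12)^2 = 4*(-1) = -4 (a basis 2-blade squares to minus the product of its generators' squares).
B^2 = -4 — the negative square puts this in the circular regime; l = 2, alpha*l = pi/3, so exp(alpha B) = cos(pi/3) + (sin(pi/3)/2)*B = 1/2 + (sqrt(3)/4)*B.
Answer: 1/2 - sqrt(3)/2*e12


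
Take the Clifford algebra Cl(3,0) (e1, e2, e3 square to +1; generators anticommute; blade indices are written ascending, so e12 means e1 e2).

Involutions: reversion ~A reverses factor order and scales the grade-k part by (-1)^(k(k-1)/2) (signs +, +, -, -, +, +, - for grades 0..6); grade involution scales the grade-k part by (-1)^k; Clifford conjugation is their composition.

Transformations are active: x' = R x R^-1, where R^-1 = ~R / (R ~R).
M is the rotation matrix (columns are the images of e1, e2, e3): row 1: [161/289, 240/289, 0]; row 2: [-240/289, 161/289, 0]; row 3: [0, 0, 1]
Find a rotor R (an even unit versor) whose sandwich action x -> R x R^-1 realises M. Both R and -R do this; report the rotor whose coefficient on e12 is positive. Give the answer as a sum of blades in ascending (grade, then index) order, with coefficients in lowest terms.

Method: write R = a + b12*e12 + b13*e13 + b23*e23 with a^2 + b12^2 + b13^2 + b23^2 = 1 (so R^-1 = ~R). Expanding the columns R e_j ~R gives tr M = 4a^2 - 1 and, from the antisymmetric part, M21 - M12 = -4a*b12, M13 - M31 = 4a*b13, M32 - M23 = -4a*b23.
Here tr M = 611/289, so a^2 = (1 + tr M)/4 = 225/289 and a = ±15/17. Taking a = 15/17: M21 - M12 = -480/289, M13 - M31 = 0, M32 - M23 = 0, giving b12 = 8/17, b13 = 0, b23 = 0, i.e. R = 15/17 + 8/17*e12.
Its e12 coefficient is already positive.
Answer: 15/17 + 8/17*e12. Why the constraint matters: R and -R act identically through the sandwich — M has trace 611/289 either way — so only the sign condition on e12 picks one of the two preimages.


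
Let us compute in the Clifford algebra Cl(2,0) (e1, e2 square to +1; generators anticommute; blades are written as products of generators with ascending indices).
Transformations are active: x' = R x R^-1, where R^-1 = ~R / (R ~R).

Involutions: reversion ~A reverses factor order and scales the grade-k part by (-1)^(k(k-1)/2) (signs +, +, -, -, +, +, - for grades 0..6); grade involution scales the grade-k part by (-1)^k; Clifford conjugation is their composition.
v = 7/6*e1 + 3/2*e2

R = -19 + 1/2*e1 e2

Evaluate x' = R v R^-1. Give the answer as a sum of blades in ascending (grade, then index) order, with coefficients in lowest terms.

~R = -19 - 1/2*e1 e2, and R ~R = 1445/4, so R^-1 = ~R / (1445/4).
R v = -257/12*e1 - 349/12*e2
Answer: 3139/2890*e1 + 13519/8670*e2


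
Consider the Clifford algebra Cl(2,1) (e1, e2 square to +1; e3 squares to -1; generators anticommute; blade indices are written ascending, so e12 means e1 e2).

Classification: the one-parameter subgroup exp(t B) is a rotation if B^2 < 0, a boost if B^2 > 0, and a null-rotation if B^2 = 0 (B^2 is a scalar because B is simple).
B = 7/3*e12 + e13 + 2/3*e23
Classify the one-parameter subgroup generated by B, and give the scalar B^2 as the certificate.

B^2 term by term: the squares give (7/3)^2*(e12)^2 + (1)^2*(e13)^2 + (2/3)^2*(e23)^2 = 49/9*(-1) + 1*(+1) + 4/9*(+1) = -4 (each basis 2-blade squares to minus the product of its generators' squares); cross terms between blades sharing an index anticommute and cancel. So B^2 = -4.
Answer: rotation, certificate B^2 = -4. Note: conjugating B changes its blade decomposition but never the scalar B^2 = -4, whose sign settles the classification.
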